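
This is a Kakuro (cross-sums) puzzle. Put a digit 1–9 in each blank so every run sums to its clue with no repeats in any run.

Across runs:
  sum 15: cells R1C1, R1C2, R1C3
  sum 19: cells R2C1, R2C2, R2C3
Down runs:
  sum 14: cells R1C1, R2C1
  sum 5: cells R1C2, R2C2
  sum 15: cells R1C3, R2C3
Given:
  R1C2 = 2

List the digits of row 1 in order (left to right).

R2C2 = 5 − 2 = 3 completes the 5 down.
Given what's placed, R2C1 must be 9 to fit the 19 across and 14 down.
R2C3 = 19 − 12 = 7 completes the 19 across.
R1C1 = 14 − 9 = 5 completes the 14 down.
R1C3 = 15 − 7 = 8 completes the 15 across.

5 2 8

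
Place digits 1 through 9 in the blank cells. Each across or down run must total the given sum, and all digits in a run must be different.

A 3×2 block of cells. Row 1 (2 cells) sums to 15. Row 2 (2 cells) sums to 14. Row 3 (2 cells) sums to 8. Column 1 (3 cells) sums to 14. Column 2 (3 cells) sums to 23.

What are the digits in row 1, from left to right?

7, 8

23 in 3 cells must be {6,8,9}.
The 8 across and the 23 down share only 6, so (3,2) = 6.
(3,1) = 8 − 6 = 2 completes the 8 across.
Nothing is forced directly, so branch on (1,2), whose candidates are 8 or 9. If (1,2) = 9: then (1,1) would have to be in {6} for the 15 across but in {3,4,5,7,8,9} for the 14 down — contradiction. So (1,2) = 8.
(1,1) = 15 − 8 = 7 completes the 15 across.
(2,1) = 14 − 9 = 5 completes the 14 down.
(2,2) = 14 − 5 = 9 completes the 14 across.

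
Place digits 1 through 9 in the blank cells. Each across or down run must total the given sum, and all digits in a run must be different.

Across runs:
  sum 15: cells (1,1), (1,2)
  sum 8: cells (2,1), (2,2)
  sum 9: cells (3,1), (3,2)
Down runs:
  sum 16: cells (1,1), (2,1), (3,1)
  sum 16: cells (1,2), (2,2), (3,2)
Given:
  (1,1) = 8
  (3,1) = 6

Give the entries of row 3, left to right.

(1,2) = 15 − 8 = 7 completes the 15 across.
(2,1) = 16 − 14 = 2 completes the 16 down.
(2,2) = 8 − 2 = 6 completes the 8 across.
(3,2) = 9 − 6 = 3 completes the 9 across.

6, 3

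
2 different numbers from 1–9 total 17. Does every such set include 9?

Yes

The only way to make 17 from 2 distinct digits is {8,9}, which contains 9.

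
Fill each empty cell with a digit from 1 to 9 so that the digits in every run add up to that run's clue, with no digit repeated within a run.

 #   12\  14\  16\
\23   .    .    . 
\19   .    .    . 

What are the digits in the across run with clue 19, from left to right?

23 in 3 cells must be {6,8,9}; 16 in 2 cells must be {7,9}.
The 23 across and the 16 down share only 9, so R1C3 = 9.
R2C3 = 16 − 9 = 7 completes the 16 down.
Given what's placed, R1C1 must be 8 to fit the 23 across and 12 down.
R1C2 = 23 − 17 = 6 completes the 23 across.
R2C1 = 12 − 8 = 4 completes the 12 down.
R2C2 = 19 − 11 = 8 completes the 19 across.

4 8 7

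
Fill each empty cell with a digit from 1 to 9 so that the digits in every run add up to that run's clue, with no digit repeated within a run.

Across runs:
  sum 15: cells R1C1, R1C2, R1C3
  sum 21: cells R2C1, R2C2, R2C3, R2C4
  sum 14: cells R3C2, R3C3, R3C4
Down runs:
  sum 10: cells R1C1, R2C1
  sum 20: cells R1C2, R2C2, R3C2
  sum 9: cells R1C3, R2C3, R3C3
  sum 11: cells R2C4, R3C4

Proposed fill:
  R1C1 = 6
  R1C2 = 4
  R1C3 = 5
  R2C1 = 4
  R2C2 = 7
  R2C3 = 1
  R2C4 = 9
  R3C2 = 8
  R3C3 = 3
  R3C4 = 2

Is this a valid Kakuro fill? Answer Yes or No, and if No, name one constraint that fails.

No — the down run R1C2–R3C2 sums to 19, not 20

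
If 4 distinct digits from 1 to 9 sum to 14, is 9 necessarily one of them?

Counterexample: {1,2,3,8} sums to 14 without using 9.

No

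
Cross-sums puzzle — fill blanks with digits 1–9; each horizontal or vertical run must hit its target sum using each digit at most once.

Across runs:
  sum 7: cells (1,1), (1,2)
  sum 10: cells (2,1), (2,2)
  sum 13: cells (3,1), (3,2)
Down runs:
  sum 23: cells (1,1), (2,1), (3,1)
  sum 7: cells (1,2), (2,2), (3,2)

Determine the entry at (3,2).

4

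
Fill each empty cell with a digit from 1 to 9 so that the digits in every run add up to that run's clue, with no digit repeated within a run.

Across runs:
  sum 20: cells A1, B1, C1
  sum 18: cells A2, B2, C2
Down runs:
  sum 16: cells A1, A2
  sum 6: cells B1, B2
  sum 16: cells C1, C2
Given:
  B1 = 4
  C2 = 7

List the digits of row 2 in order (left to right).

9, 2, 7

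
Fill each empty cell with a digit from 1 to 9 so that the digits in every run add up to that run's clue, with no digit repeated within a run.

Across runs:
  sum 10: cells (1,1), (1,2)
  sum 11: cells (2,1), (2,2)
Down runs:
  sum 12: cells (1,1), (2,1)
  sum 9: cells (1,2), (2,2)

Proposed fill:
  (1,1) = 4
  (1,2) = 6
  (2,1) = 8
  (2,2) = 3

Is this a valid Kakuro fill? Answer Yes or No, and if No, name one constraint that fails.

Across: 4+6=10; 8+3=11. Down: 4+8=12; 6+3=9. No digit repeats within any run.

Yes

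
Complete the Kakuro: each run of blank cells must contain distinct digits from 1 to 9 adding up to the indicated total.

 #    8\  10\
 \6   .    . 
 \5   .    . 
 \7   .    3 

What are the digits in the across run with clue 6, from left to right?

R3C1 = 7 − 3 = 4 completes the 7 across.
R1C1 = 1: the only remaining digit allowed by both the 6 across and the 8 down.
R1C2 = 6 − 1 = 5 completes the 6 across.
R2C1 = 8 − 5 = 3 completes the 8 down.
R2C2 = 5 − 3 = 2 completes the 5 across.

1, 5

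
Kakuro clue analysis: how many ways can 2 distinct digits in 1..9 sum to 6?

2 distinct digits from 1–9 sum between 3 and 17.
Enumerating: {1,5}, {2,4}.

2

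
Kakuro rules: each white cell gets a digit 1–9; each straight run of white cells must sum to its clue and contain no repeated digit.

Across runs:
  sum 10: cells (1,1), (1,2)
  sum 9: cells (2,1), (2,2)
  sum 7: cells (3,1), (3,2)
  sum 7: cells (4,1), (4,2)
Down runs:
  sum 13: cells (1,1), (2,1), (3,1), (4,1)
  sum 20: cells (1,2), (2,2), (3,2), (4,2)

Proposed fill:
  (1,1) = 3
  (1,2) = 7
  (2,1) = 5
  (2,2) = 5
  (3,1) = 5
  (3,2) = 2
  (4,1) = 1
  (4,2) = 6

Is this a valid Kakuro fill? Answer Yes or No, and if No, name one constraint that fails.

No — the across run (2,1)–(2,2) sums to 10, not 9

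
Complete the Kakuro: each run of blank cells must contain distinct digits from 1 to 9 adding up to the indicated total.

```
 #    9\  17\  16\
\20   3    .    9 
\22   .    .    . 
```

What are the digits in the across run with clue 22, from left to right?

6, 9, 7

17 in 2 cells must be {8,9}; 16 in 2 cells must be {7,9}.
R1C2 = 20 − 12 = 8 completes the 20 across.
R2C1 = 9 − 3 = 6 completes the 9 down.
R2C2 = 17 − 8 = 9 completes the 17 down.
R2C3 = 22 − 15 = 7 completes the 22 across.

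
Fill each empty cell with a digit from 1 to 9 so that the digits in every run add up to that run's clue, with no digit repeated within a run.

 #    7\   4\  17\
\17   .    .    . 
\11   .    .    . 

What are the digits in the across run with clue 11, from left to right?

2 1 8

4 in 2 cells must be {1,3}; 17 in 2 cells must be {8,9}.
The 11 across and the 17 down share only 8, so R2C3 = 8.
R1C3 = 17 − 8 = 9 completes the 17 down.
Given what's placed, R2C2 must be 1 to fit the 11 across and 4 down.
R1C2 = 4 − 1 = 3 completes the 4 down.
R2C1 = 11 − 9 = 2 completes the 11 across.
R1C1 = 17 − 12 = 5 completes the 17 across.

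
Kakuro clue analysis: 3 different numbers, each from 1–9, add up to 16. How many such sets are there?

3 distinct digits from 1–9 sum between 6 and 24.

8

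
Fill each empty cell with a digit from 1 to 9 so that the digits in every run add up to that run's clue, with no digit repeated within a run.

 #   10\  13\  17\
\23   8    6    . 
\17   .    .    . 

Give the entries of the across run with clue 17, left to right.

23 in 3 cells must be {6,8,9}; 17 in 2 cells must be {8,9}.
R1C3 = 23 − 14 = 9 completes the 23 across.
R2C1 = 10 − 8 = 2 completes the 10 down.
R2C2 = 13 − 6 = 7 completes the 13 down.
R2C3 = 17 − 9 = 8 completes the 17 across.

2 7 8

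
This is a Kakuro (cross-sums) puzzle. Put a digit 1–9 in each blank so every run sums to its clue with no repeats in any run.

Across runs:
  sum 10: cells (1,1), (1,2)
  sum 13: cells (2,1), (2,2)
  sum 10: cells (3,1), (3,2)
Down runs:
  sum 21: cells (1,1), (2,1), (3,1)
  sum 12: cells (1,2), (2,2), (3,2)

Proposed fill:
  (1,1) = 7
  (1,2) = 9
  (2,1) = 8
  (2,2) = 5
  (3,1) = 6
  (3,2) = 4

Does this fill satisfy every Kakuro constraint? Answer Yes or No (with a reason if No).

No — the across run (1,1)–(1,2) sums to 16, not 10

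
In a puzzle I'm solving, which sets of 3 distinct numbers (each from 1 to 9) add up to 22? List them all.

{5,8,9}; {6,7,9}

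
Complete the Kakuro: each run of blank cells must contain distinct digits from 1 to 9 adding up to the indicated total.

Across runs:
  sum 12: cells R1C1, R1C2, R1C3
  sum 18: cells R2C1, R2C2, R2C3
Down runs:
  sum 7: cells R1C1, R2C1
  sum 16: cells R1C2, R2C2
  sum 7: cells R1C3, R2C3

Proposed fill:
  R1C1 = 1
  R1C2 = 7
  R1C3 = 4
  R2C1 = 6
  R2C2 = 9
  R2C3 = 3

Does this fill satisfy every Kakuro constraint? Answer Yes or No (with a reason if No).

Across: 1+7+4=12; 6+9+3=18. Down: 1+6=7; 7+9=16; 4+3=7. No digit repeats within any run.

Yes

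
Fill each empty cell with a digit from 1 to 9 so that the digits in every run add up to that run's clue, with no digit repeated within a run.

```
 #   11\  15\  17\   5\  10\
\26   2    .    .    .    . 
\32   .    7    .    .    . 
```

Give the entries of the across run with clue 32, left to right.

9 7 8 2 6

17 in 2 cells must be {8,9}.
R1C2 = 15 − 7 = 8 completes the 15 down.
R1C3 = 9: the only remaining digit allowed by both the 26 across and the 17 down.
R2C1 = 11 − 2 = 9 completes the 11 down.
R2C3 = 17 − 9 = 8 completes the 17 down.
No cell is forced outright now. R2C4 can only be 2 or 3 (the digits allowed by both its 32 across and its 5 down). If R2C4 = 3: then R1C4 would have to be in {1,3,4,6} for the 26 across but in {2} for the 5 down — contradiction. So R2C4 = 2.
R1C4 = 5 − 2 = 3 completes the 5 down.
R1C5 = 26 − 22 = 4 completes the 26 across.
R2C5 = 32 − 26 = 6 completes the 32 across.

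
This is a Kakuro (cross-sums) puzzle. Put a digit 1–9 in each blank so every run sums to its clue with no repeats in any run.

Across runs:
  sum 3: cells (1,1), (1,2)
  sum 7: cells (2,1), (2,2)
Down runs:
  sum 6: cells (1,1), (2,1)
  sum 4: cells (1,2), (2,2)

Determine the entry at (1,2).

1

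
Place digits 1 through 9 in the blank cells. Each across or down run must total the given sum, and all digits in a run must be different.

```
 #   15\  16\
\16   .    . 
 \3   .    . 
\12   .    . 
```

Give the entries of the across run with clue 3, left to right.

2 1

16 in 2 cells must be {7,9}; 3 in 2 cells must be {1,2}.
Nothing is forced directly, so branch on R2C1, whose candidates are 1 or 2. If R2C1 = 1: that forces R1C1 = 9, R1C2 = 7, after which R2C2 would have to be in {2} for the 3 across but in {1,3,4,5,6,8} for the 16 down — contradiction. So R2C1 = 2.
R2C2 = 3 − 2 = 1 completes the 3 across.
Nothing is forced directly, so branch on R1C1, whose candidates are 7 or 9. If R1C1 = 7: that forces R1C2 = 9, after which R3C1 would have to be in {3,4,5,7,8,9} for the 12 across but in {6} for the 15 down — contradiction. So R1C1 = 9.
R1C2 = 16 − 9 = 7 completes the 16 across.
R3C1 = 15 − 11 = 4 completes the 15 down.
R3C2 = 12 − 4 = 8 completes the 12 across.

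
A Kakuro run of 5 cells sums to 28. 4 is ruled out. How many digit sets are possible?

5 distinct digits from 1–9 sum between 15 and 35.
Dropping sets that contain 4.
Enumerating: {1,3,7,8,9}, {1,5,6,7,9}, {2,3,6,8,9}, {2,5,6,7,8}.

4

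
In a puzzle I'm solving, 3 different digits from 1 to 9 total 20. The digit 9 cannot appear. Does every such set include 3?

No

The only way to make 20 from 3 distinct digits under that restriction is {5,7,8}, which does not contain 3.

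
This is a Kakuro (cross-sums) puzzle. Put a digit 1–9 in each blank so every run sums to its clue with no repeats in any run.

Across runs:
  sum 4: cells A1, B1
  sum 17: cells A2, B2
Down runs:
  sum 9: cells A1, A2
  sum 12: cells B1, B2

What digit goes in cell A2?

8

4 in 2 cells must be {1,3}; 17 in 2 cells must be {8,9}.
The 4 across and the 12 down share only 3, so B1 = 3.
The 17 across and the 9 down share only 8, so A2 = 8.
B2 = 17 − 8 = 9 completes the 17 across.
A1 = 4 − 3 = 1 completes the 4 across.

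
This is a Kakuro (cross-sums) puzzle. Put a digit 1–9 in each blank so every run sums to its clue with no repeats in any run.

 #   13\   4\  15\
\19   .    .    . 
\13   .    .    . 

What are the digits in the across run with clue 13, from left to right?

4 in 2 cells must be {1,3}.
The 19 across and the 4 down share only 3, so R1C2 = 3.
R2C2 = 4 − 3 = 1 completes the 4 down.
Nothing is forced directly, so branch on R1C1, whose candidates are 7 or 9. If R1C1 = 7: that forces R1C3 = 9, after which R2C1 would have to be in {3,4,5,7,8,9} for the 13 across but in {6} for the 13 down — contradiction. So R1C1 = 9.
R1C3 = 19 − 12 = 7 completes the 19 across.
R2C1 = 13 − 9 = 4 completes the 13 down.
R2C3 = 13 − 5 = 8 completes the 13 across.

4 1 8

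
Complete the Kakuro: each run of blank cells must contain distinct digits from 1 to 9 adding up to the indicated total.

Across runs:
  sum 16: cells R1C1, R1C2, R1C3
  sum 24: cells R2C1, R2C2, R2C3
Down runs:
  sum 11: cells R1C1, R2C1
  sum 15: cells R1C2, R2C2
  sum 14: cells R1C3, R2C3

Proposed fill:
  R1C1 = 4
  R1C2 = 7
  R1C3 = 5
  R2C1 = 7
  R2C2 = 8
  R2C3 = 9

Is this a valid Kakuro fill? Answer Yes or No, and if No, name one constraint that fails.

Yes

Across: 4+7+5=16; 7+8+9=24. Down: 4+7=11; 7+8=15; 5+9=14. No digit repeats within any run.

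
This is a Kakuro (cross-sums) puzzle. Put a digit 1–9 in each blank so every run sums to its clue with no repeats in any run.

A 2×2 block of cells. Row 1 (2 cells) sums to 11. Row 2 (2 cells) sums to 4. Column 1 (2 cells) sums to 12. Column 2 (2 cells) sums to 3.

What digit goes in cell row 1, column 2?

2

4 in 2 cells must be {1,3}; 3 in 2 cells must be {1,2}.
The 11 across and the 3 down share only 2, so (1,2) = 2.
The 4 across and the 12 down share only 3, so (2,1) = 3.
(2,2) = 4 − 3 = 1 completes the 4 across.
(1,1) = 11 − 2 = 9 completes the 11 across.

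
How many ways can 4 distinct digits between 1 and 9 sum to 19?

11

4 distinct digits from 1–9 sum between 10 and 30.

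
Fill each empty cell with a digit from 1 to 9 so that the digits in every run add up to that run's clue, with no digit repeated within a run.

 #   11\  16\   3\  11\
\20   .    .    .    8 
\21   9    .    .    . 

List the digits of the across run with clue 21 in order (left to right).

9 7 2 3

16 in 2 cells must be {7,9}; 3 in 2 cells must be {1,2}.
R1C1 = 11 − 9 = 2 completes the 11 down.
R1C3 = 1: the only remaining digit allowed by both the 20 across and the 3 down.
Given what's placed, R2C2 must be 7 to fit the 21 across and 16 down.
R2C3 = 3 − 1 = 2 completes the 3 down.
R2C4 = 21 − 18 = 3 completes the 21 across.
R1C2 = 20 − 11 = 9 completes the 20 across.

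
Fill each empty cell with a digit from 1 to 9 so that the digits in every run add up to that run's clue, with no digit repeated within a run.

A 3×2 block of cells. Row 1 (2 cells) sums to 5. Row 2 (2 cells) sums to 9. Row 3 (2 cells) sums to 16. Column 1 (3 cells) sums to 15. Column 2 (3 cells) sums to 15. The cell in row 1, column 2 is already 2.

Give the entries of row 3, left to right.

16 in 2 cells must be {7,9}.
(1,1) = 5 − 2 = 3 completes the 5 across.
Given what's placed, (3,1) must be 7 to fit the 16 across and 15 down.
(3,2) = 16 − 7 = 9 completes the 16 across.
(2,1) = 15 − 10 = 5 completes the 15 down.
(2,2) = 9 − 5 = 4 completes the 9 across.

7 9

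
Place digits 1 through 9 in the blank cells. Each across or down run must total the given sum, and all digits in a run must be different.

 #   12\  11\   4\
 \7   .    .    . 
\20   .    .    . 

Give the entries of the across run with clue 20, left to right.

8 9 3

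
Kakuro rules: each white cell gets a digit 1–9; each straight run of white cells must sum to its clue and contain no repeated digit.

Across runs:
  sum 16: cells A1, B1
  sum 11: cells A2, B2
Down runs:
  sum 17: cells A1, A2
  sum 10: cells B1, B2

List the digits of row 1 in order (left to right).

16 in 2 cells must be {7,9}; 17 in 2 cells must be {8,9}.
The 16 across and the 17 down share only 9, so A1 = 9.
B1 = 16 − 9 = 7 completes the 16 across.
A2 = 17 − 9 = 8 completes the 17 down.
B2 = 11 − 8 = 3 completes the 11 across.

9, 7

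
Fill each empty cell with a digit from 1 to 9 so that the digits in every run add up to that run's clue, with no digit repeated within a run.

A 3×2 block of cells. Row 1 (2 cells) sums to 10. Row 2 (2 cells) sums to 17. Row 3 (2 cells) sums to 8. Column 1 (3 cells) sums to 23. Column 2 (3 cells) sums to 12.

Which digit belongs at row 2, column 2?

17 in 2 cells must be {8,9}; 23 in 3 cells must be {6,8,9}.
The 8 across and the 23 down share only 6, so (3,1) = 6.
(3,2) = 8 − 6 = 2 completes the 8 across.
Given what's placed, (2,2) must be 9 to fit the 17 across and 12 down.
(1,2) = 12 − 11 = 1 completes the 12 down.
(2,1) = 17 − 9 = 8 completes the 17 across.
(1,1) = 10 − 1 = 9 completes the 10 across.

9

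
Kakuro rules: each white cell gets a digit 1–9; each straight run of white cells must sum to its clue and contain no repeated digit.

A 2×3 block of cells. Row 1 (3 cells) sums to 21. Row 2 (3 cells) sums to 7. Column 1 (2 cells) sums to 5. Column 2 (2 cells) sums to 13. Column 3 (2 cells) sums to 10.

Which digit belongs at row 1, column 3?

8

7 in 3 cells must be {1,2,4}.
The 21 across and the 5 down share only 4, so (1,1) = 4.
(2,1) = 5 − 4 = 1 completes the 5 down.
Given what's placed, (2,2) must be 4 to fit the 7 across and 13 down.
(2,3) = 7 − 5 = 2 completes the 7 across.
(1,2) = 13 − 4 = 9 completes the 13 down.
(1,3) = 21 − 13 = 8 completes the 21 across.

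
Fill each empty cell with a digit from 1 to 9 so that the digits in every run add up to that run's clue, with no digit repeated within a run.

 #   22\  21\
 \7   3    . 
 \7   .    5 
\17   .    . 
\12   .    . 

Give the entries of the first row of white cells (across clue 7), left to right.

3 4

17 in 2 cells must be {8,9}.
R1C2 = 7 − 3 = 4 completes the 7 across.
R2C1 = 7 − 5 = 2 completes the 7 across.
R3C2 = 9: the only remaining digit allowed by both the 17 across and the 21 down.
R4C2 = 21 − 18 = 3 completes the 21 down.
R3C1 = 17 − 9 = 8 completes the 17 across.
R4C1 = 12 − 3 = 9 completes the 12 across.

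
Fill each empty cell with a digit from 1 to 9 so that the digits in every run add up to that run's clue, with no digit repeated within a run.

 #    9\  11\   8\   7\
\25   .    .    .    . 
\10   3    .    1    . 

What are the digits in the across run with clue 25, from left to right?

10 in 4 cells must be {1,2,3,4}.
R1C1 = 9 − 3 = 6 completes the 9 down.
R1C3 = 8 − 1 = 7 completes the 8 down.
Nothing is forced directly, so branch on R2C2, whose candidates are 2 or 4. If R2C2 = 4: then R1C2 would have to be in {3,4,8,9} for the 25 across but in {7} for the 11 down — contradiction. So R2C2 = 2.
R1C2 = 11 − 2 = 9 completes the 11 down.
R1C4 = 25 − 22 = 3 completes the 25 across.
R2C4 = 10 − 6 = 4 completes the 10 across.

6, 9, 7, 3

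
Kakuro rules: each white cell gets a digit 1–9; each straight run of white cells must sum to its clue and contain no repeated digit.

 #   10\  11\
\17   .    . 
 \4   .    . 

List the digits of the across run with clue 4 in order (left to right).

17 in 2 cells must be {8,9}; 4 in 2 cells must be {1,3}.
The 4 across and the 11 down share only 3, so R2C2 = 3.
R1C2 = 11 − 3 = 8 completes the 11 down.
R2C1 = 4 − 3 = 1 completes the 4 across.
R1C1 = 17 − 8 = 9 completes the 17 across.

1, 3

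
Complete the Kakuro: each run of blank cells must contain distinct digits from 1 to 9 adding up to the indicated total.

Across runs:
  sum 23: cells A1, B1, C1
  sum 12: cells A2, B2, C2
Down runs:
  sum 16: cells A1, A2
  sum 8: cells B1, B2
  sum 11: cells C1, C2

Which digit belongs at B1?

6

23 in 3 cells must be {6,8,9}; 16 in 2 cells must be {7,9}.
The 23 across and the 16 down share only 9, so A1 = 9.
Given what's placed, B1 must be 6 to fit the 23 across and 8 down.
C1 = 23 − 15 = 8 completes the 23 across.
A2 = 16 − 9 = 7 completes the 16 down.
B2 = 8 − 6 = 2 completes the 8 down.
C2 = 12 − 9 = 3 completes the 12 across.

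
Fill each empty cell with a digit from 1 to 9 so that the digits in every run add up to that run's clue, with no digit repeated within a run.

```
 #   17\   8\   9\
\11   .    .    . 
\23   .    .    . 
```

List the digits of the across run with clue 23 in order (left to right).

9 6 8

23 in 3 cells must be {6,8,9}; 17 in 2 cells must be {8,9}.
The 11 across and the 17 down share only 8, so R1C1 = 8.
R2C1 = 17 − 8 = 9 completes the 17 down.
Given what's placed, R2C2 must be 6 to fit the 23 across and 8 down.
R2C3 = 23 − 15 = 8 completes the 23 across.
R1C2 = 8 − 6 = 2 completes the 8 down.
R1C3 = 11 − 10 = 1 completes the 11 across.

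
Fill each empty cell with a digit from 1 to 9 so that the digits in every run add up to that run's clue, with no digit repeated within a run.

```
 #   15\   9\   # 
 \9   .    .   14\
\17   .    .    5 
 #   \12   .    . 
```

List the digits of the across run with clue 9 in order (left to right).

R3C3 = 14 − 5 = 9 completes the 14 down.
R3C2 = 12 − 9 = 3 completes the 12 across.
Given what's placed, R2C2 must be 4 to fit the 17 across and 9 down.
R1C2 = 9 − 7 = 2 completes the 9 down.
R2C1 = 17 − 9 = 8 completes the 17 across.
R1C1 = 9 − 2 = 7 completes the 9 across.

7 2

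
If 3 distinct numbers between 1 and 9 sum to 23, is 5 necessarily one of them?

No

The only way to make 23 from 3 distinct digits is {6,8,9}, which does not contain 5.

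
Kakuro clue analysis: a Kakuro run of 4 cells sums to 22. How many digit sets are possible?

11

4 distinct digits from 1–9 sum between 10 and 30.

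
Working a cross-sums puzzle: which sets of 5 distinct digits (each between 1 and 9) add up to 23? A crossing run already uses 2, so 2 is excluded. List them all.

5 distinct digits from 1–9 sum between 15 and 35.
Dropping sets that contain 2.

{1,3,4,6,9}; {1,3,4,7,8}; {1,3,5,6,8}; {1,4,5,6,7}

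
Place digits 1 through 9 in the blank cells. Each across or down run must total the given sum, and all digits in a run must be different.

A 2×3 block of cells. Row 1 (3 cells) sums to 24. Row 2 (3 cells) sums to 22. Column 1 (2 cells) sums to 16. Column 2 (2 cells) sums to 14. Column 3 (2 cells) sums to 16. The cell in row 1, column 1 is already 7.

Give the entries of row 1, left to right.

24 in 3 cells must be {7,8,9}; 16 in 2 cells must be {7,9}.
Given what's placed, (1,3) must be 9 to fit the 24 across and 16 down.
(2,1) = 16 − 7 = 9 completes the 16 down.
(2,3) = 16 − 9 = 7 completes the 16 down.
(1,2) = 24 − 16 = 8 completes the 24 across.
(2,2) = 22 − 16 = 6 completes the 22 across.

7, 8, 9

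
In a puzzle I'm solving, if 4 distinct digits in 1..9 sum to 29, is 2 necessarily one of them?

The only way to make 29 from 4 distinct digits is {5,7,8,9}, which does not contain 2.

No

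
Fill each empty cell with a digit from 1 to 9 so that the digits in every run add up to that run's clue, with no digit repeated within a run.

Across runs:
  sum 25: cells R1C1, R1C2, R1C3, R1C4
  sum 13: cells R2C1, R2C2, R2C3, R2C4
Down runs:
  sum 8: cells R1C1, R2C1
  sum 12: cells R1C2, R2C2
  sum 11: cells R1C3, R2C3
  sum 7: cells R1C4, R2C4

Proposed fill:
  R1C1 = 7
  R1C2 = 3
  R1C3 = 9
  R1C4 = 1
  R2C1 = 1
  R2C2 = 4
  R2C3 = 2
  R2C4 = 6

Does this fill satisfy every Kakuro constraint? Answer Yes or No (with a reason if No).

No — the across run R1C1–R1C4 sums to 20, not 25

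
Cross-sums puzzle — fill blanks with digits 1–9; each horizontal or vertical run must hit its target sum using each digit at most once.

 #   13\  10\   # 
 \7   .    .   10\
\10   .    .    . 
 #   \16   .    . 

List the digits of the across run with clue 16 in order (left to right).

16 in 2 cells must be {7,9}.
The 16 across and the 10 down share only 7, so R3C2 = 7.
R3C3 = 16 − 7 = 9 completes the 16 across.
R2C3 = 10 − 9 = 1 completes the 10 down.
R2C2 = 2: the only remaining digit allowed by both the 10 across and the 10 down.
R1C2 = 10 − 9 = 1 completes the 10 down.
R2C1 = 10 − 3 = 7 completes the 10 across.
R1C1 = 7 − 1 = 6 completes the 7 across.

7, 9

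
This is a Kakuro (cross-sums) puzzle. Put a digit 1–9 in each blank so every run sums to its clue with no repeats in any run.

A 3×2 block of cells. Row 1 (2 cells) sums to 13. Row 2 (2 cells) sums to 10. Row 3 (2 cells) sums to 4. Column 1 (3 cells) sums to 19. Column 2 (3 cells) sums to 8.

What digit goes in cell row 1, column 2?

4

4 in 2 cells must be {1,3}.
The 4 across and the 19 down share only 3, so (3,1) = 3.
(3,2) = 4 − 3 = 1 completes the 4 across.
Nothing is forced directly, so branch on (1,1), whose candidates are 7 or 9. If (1,1) = 7: then (1,2) would have to be in {6} for the 13 across but in {2,3,4,5} for the 8 down — contradiction. So (1,1) = 9.
(1,2) = 13 − 9 = 4 completes the 13 across.
(2,1) = 19 − 12 = 7 completes the 19 down.
(2,2) = 10 − 7 = 3 completes the 10 across.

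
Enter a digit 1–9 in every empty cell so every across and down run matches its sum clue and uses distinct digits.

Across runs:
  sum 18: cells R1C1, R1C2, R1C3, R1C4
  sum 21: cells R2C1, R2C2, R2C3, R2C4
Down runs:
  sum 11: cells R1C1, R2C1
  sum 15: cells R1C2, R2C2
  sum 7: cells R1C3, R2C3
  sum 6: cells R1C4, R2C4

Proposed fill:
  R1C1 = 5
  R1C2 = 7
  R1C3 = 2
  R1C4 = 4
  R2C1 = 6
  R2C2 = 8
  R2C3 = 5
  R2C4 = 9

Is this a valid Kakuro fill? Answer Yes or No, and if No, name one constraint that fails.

No — the across run R2C1–R2C4 sums to 28, not 21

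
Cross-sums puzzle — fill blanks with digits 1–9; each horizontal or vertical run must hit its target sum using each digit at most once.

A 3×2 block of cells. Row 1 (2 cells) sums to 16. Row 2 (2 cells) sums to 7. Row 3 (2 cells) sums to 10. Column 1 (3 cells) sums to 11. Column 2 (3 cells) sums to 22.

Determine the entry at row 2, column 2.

16 in 2 cells must be {7,9}.
The 16 across and the 11 down share only 7, so (1,1) = 7.
(1,2) = 16 − 7 = 9 completes the 16 across.
Nothing is forced directly, so branch on (2,1), whose candidates are 1 or 3. If (2,1) = 3: then (2,2) would have to be in {4} for the 7 across but in {5,6,7,8} for the 22 down — contradiction. So (2,1) = 1.
(2,2) = 7 − 1 = 6 completes the 7 across.
(3,1) = 11 − 8 = 3 completes the 11 down.
(3,2) = 10 − 3 = 7 completes the 10 across.

6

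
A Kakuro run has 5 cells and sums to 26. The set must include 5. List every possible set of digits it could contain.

{1,3,5,8,9}; {1,4,5,7,9}; {2,3,5,7,9}; {2,4,5,6,9}; {2,4,5,7,8}; {3,4,5,6,8}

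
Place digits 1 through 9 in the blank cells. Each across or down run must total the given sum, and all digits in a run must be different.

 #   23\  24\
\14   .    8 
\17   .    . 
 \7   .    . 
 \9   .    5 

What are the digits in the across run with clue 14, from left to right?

17 in 2 cells must be {8,9}.
R1C1 = 14 − 8 = 6 completes the 14 across.
Given what's placed, R2C2 must be 9 to fit the 17 across and 24 down.
R3C2 = 24 − 22 = 2 completes the 24 down.
R4C1 = 9 − 5 = 4 completes the 9 across.
R2C1 = 17 − 9 = 8 completes the 17 across.
R3C1 = 7 − 2 = 5 completes the 7 across.

6 8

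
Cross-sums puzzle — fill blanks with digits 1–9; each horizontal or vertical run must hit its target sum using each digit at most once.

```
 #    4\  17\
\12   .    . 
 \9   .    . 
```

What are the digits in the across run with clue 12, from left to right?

3 9

4 in 2 cells must be {1,3}; 17 in 2 cells must be {8,9}.
The 12 across and the 4 down share only 3, so R1C1 = 3.
R1C2 = 12 − 3 = 9 completes the 12 across.
R2C1 = 4 − 3 = 1 completes the 4 down.
R2C2 = 9 − 1 = 8 completes the 9 across.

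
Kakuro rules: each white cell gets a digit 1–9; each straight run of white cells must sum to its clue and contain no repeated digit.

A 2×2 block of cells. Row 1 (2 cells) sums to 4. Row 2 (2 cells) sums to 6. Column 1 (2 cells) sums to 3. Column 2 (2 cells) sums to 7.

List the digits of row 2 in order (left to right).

2, 4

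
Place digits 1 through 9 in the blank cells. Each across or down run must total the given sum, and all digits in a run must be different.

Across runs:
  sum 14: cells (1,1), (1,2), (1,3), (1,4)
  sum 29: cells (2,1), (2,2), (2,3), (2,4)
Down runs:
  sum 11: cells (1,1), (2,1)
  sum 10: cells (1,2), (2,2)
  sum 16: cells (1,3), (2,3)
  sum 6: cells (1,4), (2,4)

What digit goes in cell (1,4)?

1

29 in 4 cells must be {5,7,8,9}; 16 in 2 cells must be {7,9}.
Only 7 fits (1,3) under both its across sum 14 and down sum 16.
(2,3) = 16 − 7 = 9 completes the 16 down.
Given what's placed, (2,4) must be 5 to fit the 29 across and 6 down.
(1,4) = 6 − 5 = 1 completes the 6 down.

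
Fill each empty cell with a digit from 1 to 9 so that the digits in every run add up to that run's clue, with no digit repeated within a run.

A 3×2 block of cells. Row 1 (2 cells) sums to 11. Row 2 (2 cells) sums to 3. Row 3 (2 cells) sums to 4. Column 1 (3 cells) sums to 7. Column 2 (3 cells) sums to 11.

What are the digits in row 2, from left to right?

2, 1

3 in 2 cells must be {1,2}; 4 in 2 cells must be {1,3}; 7 in 3 cells must be {1,2,4}.
The 4 across and the 7 down share only 1, so (3,1) = 1.
(3,2) = 4 − 1 = 3 completes the 4 across.
Given what's placed, (2,1) must be 2 to fit the 3 across and 7 down.
(2,2) = 3 − 2 = 1 completes the 3 across.
(1,1) = 7 − 3 = 4 completes the 7 down.
(1,2) = 11 − 4 = 7 completes the 11 across.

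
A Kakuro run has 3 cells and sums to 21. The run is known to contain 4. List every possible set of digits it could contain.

{4,8,9}

3 distinct digits from 1–9 sum between 6 and 24.
Keeping only sets containing 4.
Only one set works: {4,8,9}.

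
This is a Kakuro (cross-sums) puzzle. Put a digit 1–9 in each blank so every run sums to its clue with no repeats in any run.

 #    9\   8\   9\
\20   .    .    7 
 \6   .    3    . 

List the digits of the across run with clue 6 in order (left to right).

1 3 2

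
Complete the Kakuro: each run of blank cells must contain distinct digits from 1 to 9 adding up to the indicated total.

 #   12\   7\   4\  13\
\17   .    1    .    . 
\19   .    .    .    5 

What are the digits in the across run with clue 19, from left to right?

7 6 1 5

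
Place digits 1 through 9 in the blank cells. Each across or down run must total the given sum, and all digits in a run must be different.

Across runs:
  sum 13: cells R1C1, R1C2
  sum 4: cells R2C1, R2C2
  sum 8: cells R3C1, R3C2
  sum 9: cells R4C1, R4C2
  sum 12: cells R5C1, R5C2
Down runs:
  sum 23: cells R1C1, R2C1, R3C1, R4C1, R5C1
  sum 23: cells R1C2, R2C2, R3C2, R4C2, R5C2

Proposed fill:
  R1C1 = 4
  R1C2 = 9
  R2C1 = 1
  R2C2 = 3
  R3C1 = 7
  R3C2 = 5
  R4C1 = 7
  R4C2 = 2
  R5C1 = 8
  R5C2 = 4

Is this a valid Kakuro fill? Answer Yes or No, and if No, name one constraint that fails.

No — the across run R3C1–R3C2 sums to 12, not 8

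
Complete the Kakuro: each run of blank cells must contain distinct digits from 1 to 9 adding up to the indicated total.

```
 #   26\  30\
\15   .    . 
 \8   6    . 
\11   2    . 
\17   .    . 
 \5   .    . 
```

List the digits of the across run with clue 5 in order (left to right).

1, 4

17 in 2 cells must be {8,9}.
R2C2 = 8 − 6 = 2 completes the 8 across.
R3C2 = 11 − 2 = 9 completes the 11 across.
Given what's placed, R4C2 must be 8 to fit the 17 across and 30 down.
Given what's placed, R5C2 must be 4 to fit the 5 across and 30 down.
R1C2 = 30 − 23 = 7 completes the 30 down.
R4C1 = 17 − 8 = 9 completes the 17 across.
R5C1 = 5 − 4 = 1 completes the 5 across.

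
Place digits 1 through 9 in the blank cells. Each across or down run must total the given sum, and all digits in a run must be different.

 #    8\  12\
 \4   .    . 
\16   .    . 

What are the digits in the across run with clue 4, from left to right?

1 3

4 in 2 cells must be {1,3}; 16 in 2 cells must be {7,9}.
The 4 across and the 12 down share only 3, so R1C2 = 3.
The 16 across and the 8 down share only 7, so R2C1 = 7.
R2C2 = 16 − 7 = 9 completes the 16 across.
R1C1 = 4 − 3 = 1 completes the 4 across.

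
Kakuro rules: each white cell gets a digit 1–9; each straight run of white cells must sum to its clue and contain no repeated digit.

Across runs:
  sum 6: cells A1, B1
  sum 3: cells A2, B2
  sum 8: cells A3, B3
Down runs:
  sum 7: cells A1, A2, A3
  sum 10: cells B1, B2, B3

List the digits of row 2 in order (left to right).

3 in 2 cells must be {1,2}; 7 in 3 cells must be {1,2,4}.
Nothing is forced directly, so branch on A2, whose candidates are 1 or 2. If A2 = 1: that forces B2 = 2, A3 = 2, after which B3 would have to be in {6} for the 8 across but in {1,3,5,7} for the 10 down — contradiction. So A2 = 2.
B2 = 3 − 2 = 1 completes the 3 across.
Given what's placed, A3 must be 1 to fit the 8 across and 7 down.
B3 = 8 − 1 = 7 completes the 8 across.
A1 = 7 − 3 = 4 completes the 7 down.
B1 = 6 − 4 = 2 completes the 6 across.

2 1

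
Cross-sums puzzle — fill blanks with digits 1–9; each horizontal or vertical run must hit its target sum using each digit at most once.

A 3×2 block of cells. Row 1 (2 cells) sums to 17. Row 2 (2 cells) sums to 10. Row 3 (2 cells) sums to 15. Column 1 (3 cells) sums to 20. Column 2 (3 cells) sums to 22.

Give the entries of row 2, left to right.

17 in 2 cells must be {8,9}.
Nothing is forced directly, so branch on (1,1), whose candidates are 8 or 9. If (1,1) = 9: that forces (1,2) = 8, (2,2) = 9, after which (3,2) would have to be in {6,7,8,9} for the 15 across but in {5} for the 22 down — contradiction. So (1,1) = 8.
(1,2) = 17 − 8 = 9 completes the 17 across.
Nothing is forced directly, so branch on (3,1), whose candidates are 7 or 9. If (3,1) = 7: then (2,1) would have to be in {1,2,3,4,6,7,8,9} for the 10 across but in {5} for the 20 down — contradiction. So (3,1) = 9.
(2,1) = 20 − 17 = 3 completes the 20 down.
(2,2) = 10 − 3 = 7 completes the 10 across.
(3,2) = 15 − 9 = 6 completes the 15 across.

3 7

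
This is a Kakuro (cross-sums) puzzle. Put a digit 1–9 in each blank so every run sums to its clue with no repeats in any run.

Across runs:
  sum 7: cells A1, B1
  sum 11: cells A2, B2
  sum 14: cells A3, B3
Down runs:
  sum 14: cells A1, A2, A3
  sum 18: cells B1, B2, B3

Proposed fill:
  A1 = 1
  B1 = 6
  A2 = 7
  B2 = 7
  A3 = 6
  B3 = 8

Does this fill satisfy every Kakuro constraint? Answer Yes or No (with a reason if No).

No — the across run A2–B2 sums to 14, not 11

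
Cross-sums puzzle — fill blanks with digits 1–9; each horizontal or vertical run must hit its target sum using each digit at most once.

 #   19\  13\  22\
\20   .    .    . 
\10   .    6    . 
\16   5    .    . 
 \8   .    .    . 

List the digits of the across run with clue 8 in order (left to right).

Given what's placed, R1C2 must be 4 to fit the 20 across and 13 down.
Given what's placed, R3C2 must be 2 to fit the 16 across and 13 down.
R3C3 = 16 − 7 = 9 completes the 16 across.
R4C2 = 13 − 12 = 1 completes the 13 down.
R1C3 = 7: the only remaining digit allowed by both the 20 across and the 22 down.
R2C3 = 1: the only remaining digit allowed by both the 10 across and the 22 down.
R4C3 = 22 − 17 = 5 completes the 22 down.
R1C1 = 20 − 11 = 9 completes the 20 across.
R2C1 = 10 − 7 = 3 completes the 10 across.
R4C1 = 8 − 6 = 2 completes the 8 across.

2 1 5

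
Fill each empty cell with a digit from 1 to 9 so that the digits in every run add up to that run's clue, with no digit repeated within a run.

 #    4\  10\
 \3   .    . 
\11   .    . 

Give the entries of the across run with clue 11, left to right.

3 8

3 in 2 cells must be {1,2}; 4 in 2 cells must be {1,3}.
The 3 across and the 4 down share only 1, so R1C1 = 1.
R1C2 = 3 − 1 = 2 completes the 3 across.
R2C1 = 4 − 1 = 3 completes the 4 down.
R2C2 = 11 − 3 = 8 completes the 11 across.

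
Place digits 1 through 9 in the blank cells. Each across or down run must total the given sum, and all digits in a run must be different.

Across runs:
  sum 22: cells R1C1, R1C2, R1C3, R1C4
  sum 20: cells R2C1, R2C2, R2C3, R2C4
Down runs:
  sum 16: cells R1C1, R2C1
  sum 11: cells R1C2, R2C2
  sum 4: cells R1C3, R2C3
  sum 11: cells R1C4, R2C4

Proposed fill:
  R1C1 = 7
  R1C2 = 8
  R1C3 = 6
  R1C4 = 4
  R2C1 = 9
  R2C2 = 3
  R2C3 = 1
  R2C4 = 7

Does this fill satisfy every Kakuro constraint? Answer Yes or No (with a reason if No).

No — the across run R1C1–R1C4 sums to 25, not 22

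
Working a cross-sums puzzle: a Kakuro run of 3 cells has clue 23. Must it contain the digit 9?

The only way to make 23 from 3 distinct digits is {6,8,9}, which contains 9.

Yes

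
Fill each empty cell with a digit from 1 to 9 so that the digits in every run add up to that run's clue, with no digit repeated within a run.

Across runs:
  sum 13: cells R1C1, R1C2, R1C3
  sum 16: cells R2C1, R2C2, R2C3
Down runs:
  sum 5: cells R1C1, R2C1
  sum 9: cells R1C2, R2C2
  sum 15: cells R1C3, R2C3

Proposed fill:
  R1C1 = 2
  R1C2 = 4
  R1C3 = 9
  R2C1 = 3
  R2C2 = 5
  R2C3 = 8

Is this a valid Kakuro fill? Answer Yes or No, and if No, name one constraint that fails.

No — the across run R1C1–R1C3 sums to 15, not 13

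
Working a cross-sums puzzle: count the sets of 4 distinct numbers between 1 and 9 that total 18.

11

4 distinct digits from 1–9 sum between 10 and 30.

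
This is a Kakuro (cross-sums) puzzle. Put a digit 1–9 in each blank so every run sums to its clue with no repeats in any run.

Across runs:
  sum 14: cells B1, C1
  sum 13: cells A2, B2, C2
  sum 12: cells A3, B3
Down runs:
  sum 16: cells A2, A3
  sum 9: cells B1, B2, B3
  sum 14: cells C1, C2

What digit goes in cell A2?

7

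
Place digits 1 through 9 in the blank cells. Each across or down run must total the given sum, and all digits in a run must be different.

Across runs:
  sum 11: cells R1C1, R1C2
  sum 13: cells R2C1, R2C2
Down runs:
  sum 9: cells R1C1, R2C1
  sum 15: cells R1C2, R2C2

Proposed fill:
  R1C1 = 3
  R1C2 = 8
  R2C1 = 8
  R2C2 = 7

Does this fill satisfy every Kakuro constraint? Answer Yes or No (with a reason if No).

No — the down run R1C1–R2C1 sums to 11, not 9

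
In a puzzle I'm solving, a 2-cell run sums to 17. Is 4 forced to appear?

No

The only way to make 17 from 2 distinct digits is {8,9}, which does not contain 4.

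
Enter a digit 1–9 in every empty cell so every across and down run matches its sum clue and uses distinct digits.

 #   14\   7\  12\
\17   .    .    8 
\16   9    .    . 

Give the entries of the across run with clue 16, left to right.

R1C1 = 14 − 9 = 5 completes the 14 down.
R1C2 = 17 − 13 = 4 completes the 17 across.
R2C2 = 7 − 4 = 3 completes the 7 down.
R2C3 = 16 − 12 = 4 completes the 16 across.

9 3 4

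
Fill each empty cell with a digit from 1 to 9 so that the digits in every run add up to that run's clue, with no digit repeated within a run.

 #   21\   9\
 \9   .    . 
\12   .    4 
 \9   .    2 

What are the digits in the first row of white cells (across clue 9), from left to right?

R1C2 = 9 − 6 = 3 completes the 9 down.
R2C1 = 12 − 4 = 8 completes the 12 across.
R3C1 = 9 − 2 = 7 completes the 9 across.
R1C1 = 9 − 3 = 6 completes the 9 across.

6 3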